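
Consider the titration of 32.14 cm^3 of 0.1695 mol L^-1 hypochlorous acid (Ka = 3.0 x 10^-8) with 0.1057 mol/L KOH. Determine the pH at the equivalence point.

10.17

n(HClO) = 0.1695 x 0.03214 = 0.005448 mol; V(KOH) at equivalence = 0.005448/0.1057 = 0.05154 L.
At equivalence all the acid is converted to ClO-; total volume = 0.03214 + 0.05154 = 0.08368 L, so [ClO-] = 0.005448/0.08368 = 0.06510 M.
Kb = Kw/Ka = 1.0e-14 / 3.0 x 10^-8 = 3.33e-7.
[OH^-] = sqrt(Kb x [ClO-]) = sqrt(3.33e-7 x 0.06510) = 0.000147 M.
pOH = 3.83, so pH = 14.00 - 3.83 = 10.17.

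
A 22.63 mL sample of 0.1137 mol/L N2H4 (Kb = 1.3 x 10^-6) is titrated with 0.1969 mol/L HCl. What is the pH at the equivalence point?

4.63

n(N2H4) = 0.1137 x 0.02263 = 0.002573 mol; V(HCl) at equivalence = 0.002573/0.1969 = 0.01307 L.
At equivalence the base is fully converted to N2H5+; total volume = 0.03570 L, so [N2H5+] = 0.002573/0.03570 = 0.07208 M.
Ka(N2H5+) = Kw/Kb = 1.0e-14 / 1.3 x 10^-6 = 7.69e-9.
[H^+] = sqrt(Ka x [N2H5+]) = sqrt(7.69e-9 x 0.07208) = 2.35e-5 M.
pH = -log(2.35e-5) = 4.63.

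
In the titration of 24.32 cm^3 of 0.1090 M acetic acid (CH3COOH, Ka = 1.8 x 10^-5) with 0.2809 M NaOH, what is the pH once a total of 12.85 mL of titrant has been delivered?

12.41

n(acid) = 0.1090 x 0.02432 = 0.002651 mol; n(NaOH) added = 0.2809 x 0.01285 = 0.003610 mol.
Base is in excess by 0.003610 - 0.002651 = 0.0009587 mol in a total volume of 0.03717 L.
[OH^-] = 0.0009587/0.03717 = 0.02579 M, so pOH = 1.59 and pH = 14.00 - 1.59 = 12.41.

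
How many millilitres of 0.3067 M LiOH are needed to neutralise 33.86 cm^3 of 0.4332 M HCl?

47.8 mL

n(HCl) = 0.4332 mol/L x 0.03386 L = 0.01467 mol.
At equivalence n(LiOH) = n(HCl) = 0.01467 mol.
V(LiOH) = 0.01467 / 0.3067 = 0.04783 L = 47.8 mL.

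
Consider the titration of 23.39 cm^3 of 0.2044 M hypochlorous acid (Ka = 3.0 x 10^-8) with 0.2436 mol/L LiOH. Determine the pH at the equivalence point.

10.28

n(HClO) = 0.2044 x 0.02339 = 0.004781 mol; V(LiOH) at equivalence = 0.004781/0.2436 = 0.01963 L.
At equivalence all the acid is converted to ClO-; total volume = 0.02339 + 0.01963 = 0.04302 L, so [ClO-] = 0.004781/0.04302 = 0.1111 M.
Kb = Kw/Ka = 1.0e-14 / 3.0 x 10^-8 = 3.33e-7.
[OH^-] = sqrt(Kb x [ClO-]) = sqrt(3.33e-7 x 0.1111) = 0.000192 M.
pOH = 3.72, so pH = 14.00 - 3.72 = 10.28.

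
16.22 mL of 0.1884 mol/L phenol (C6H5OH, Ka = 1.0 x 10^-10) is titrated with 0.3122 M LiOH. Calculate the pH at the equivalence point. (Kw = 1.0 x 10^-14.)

11.54

n(C6H5OH) = 0.1884 x 0.01622 = 0.003056 mol; V(LiOH) at equivalence = 0.003056/0.3122 = 0.009788 L.
At equivalence all the acid is converted to C6H5O-; total volume = 0.01622 + 0.009788 = 0.02601 L, so [C6H5O-] = 0.003056/0.02601 = 0.1175 M.
Kb = Kw/Ka = 1.0e-14 / 1.0 x 10^-10 = 0.000100.
[OH^-] = sqrt(Kb x [C6H5O-]) = sqrt(0.000100 x 0.1175) = 0.00343 M.
pOH = 2.46, so pH = 14.00 - 2.46 = 11.54.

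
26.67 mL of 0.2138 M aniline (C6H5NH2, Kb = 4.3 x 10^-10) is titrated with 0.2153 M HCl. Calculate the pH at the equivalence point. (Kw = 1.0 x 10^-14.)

2.80

n(C6H5NH2) = 0.2138 x 0.02667 = 0.005702 mol; V(HCl) at equivalence = 0.005702/0.2153 = 0.02648 L.
At equivalence the base is fully converted to C6H5NH3+; total volume = 0.05315 L, so [C6H5NH3+] = 0.005702/0.05315 = 0.1073 M.
Ka(C6H5NH3+) = Kw/Kb = 1.0e-14 / 4.3 x 10^-10 = 2.33e-5.
[H^+] = sqrt(Ka x [C6H5NH3+]) = sqrt(2.33e-5 x 0.1073) = 0.00158 M.
pH = -log(0.00158) = 2.80.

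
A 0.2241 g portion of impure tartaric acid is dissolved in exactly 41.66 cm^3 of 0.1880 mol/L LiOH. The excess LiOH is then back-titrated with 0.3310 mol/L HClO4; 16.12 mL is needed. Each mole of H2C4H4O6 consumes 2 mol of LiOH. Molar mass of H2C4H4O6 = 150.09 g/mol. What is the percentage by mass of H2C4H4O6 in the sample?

83.6%

Total n(LiOH) added = 0.1880 x 0.04166 = 0.007832 mol.
n(HClO4) used = 0.3310 x 0.01612 = 0.005336 mol, which equals the excess n(LiOH).
So n(LiOH) consumed by the sample = 0.007832 - 0.005336 = 0.002496 mol.
n(H2C4H4O6) = 0.002496 / 2 = 0.001248 mol.
mass H2C4H4O6 = 0.001248 x 150.09 = 0.1873 g, so %H2C4H4O6 = 0.1873/0.2241 x 100 = 83.6%.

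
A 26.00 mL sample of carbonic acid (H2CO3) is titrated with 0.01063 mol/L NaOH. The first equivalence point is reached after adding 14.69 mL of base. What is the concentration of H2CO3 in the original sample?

0.00601 M

n(NaOH) = 0.01063 x 0.01469 = 0.0001562 mol.
At the first equivalence point, 1 mol OH^- react per mol H2CO3, so n(H2CO3) = 0.0001562 / 1 = 0.0001562 mol.
[H2CO3] = 0.0001562 / 0.02600 L = 0.00601 M.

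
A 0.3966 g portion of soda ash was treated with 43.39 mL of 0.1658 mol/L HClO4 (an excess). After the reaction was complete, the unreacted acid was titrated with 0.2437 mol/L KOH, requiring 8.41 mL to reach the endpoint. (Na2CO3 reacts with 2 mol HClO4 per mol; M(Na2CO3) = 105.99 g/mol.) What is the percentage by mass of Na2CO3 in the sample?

68.7%

Total n(HClO4) added = 0.1658 x 0.04339 = 0.007194 mol.
n(KOH) used = 0.2437 x 0.008410 = 0.002050 mol, which equals the excess n(HClO4).
So n(HClO4) consumed by the sample = 0.007194 - 0.002050 = 0.005145 mol.
n(Na2CO3) = 0.005145 / 2 = 0.002572 mol.
mass Na2CO3 = 0.002572 x 105.99 = 0.2726 g, so %Na2CO3 = 0.2726/0.3966 x 100 = 68.7%.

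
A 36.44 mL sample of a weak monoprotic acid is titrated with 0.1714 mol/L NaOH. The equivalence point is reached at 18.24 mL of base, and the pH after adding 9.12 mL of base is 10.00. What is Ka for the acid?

9.12 mL is half of the equivalence volume, so this is the half-equivalence point where [HA] = [A^-].
At half-equivalence pH = pKa, so pKa = 10.00.
Ka = 10^(-10.00) = 1.0 x 10^-10.

1.0 x 10^-10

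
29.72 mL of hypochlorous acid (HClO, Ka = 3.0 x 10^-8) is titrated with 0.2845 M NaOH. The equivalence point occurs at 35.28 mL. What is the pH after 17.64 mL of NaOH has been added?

7.52

17.64 mL is exactly half the equivalence volume (35.28/2), i.e. the half-equivalence point.
There, n(HA) = n(A^-), so pH = pKa = -log(3.0 x 10^-8) = 7.52.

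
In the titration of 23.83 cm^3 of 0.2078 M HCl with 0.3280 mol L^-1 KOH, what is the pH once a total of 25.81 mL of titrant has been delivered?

n(acid) = 0.2078 x 0.02383 = 0.004952 mol; n(KOH) added = 0.3280 x 0.02581 = 0.008466 mol.
Base is in excess by 0.008466 - 0.004952 = 0.003514 mol in a total volume of 0.04964 L.
[OH^-] = 0.003514/0.04964 = 0.07079 M, so pOH = 1.15 and pH = 14.00 - 1.15 = 12.85.

12.85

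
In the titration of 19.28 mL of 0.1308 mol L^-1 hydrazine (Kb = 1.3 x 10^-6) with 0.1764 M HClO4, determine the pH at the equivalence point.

n(N2H4) = 0.1308 x 0.01928 = 0.002522 mol; V(HClO4) at equivalence = 0.002522/0.1764 = 0.01430 L.
At equivalence the base is fully converted to N2H5+; total volume = 0.03358 L, so [N2H5+] = 0.002522/0.03358 = 0.07511 M.
Ka(N2H5+) = Kw/Kb = 1.0e-14 / 1.3 x 10^-6 = 7.69e-9.
[H^+] = sqrt(Ka x [N2H5+]) = sqrt(7.69e-9 x 0.07511) = 2.40e-5 M.
pH = -log(2.40e-5) = 4.62.

4.62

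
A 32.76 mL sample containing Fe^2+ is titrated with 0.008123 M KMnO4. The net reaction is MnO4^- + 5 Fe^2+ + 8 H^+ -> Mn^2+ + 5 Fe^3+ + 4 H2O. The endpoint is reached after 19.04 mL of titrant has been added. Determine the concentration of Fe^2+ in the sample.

0.0236 M

n(KMnO4) = 0.008123 x 0.01904 = 0.0001547 mol.
From the balanced equation, 1 mol KMnO4 reacts with 5 mol Fe^2+, so n(Fe^2+) = 0.0001547 x 5/1 = 0.0007733 mol.
[Fe^2+] = 0.0007733 / 0.03276 L = 0.0236 M.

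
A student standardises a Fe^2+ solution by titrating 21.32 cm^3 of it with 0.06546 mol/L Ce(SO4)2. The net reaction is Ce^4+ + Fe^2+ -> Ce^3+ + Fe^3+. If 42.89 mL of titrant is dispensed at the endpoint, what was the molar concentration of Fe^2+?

0.132 M

n(Ce(SO4)2) = 0.06546 x 0.04289 = 0.002808 mol.
From the balanced equation, 1 mol Ce(SO4)2 reacts with 1 mol Fe^2+, so n(Fe^2+) = 0.002808 x 1/1 = 0.002808 mol.
[Fe^2+] = 0.002808 / 0.02132 L = 0.132 M.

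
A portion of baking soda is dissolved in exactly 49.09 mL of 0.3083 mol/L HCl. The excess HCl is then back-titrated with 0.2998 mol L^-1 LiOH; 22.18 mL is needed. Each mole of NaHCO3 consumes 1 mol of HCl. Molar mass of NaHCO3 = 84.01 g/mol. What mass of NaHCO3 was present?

Total n(HCl) added = 0.3083 x 0.04909 = 0.01513 mol.
n(LiOH) used = 0.2998 x 0.02218 = 0.006650 mol, which equals the excess n(HCl).
So n(HCl) consumed by the sample = 0.01513 - 0.006650 = 0.008485 mol.
n(NaHCO3) = 0.008485 / 1 = 0.008485 mol.
mass = 0.008485 mol x 84.01 g/mol = 0.713 g.

0.713 g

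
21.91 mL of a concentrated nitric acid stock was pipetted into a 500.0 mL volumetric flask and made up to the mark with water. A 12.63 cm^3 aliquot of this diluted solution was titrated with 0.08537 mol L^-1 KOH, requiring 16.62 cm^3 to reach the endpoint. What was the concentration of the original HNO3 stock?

n(KOH) = 0.08537 x 0.01662 = 0.001419 mol.
n(HNO3) in the aliquot = 0.001419 mol.
[diluted HNO3] = 0.001419 / 0.01263 = 0.1123 M.
Dilution factor = 500.0/21.91 = 22.82, so [stock] = 0.1123 x 22.82 = 2.56 M.

2.56 M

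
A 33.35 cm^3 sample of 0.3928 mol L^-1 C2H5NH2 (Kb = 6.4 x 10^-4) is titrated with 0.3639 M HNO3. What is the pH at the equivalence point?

5.76

n(C2H5NH2) = 0.3928 x 0.03335 = 0.01310 mol; V(HNO3) at equivalence = 0.01310/0.3639 = 0.03600 L.
At equivalence the base is fully converted to C2H5NH3+; total volume = 0.06935 L, so [C2H5NH3+] = 0.01310/0.06935 = 0.1889 M.
Ka(C2H5NH3+) = Kw/Kb = 1.0e-14 / 6.4 x 10^-4 = 1.56e-11.
[H^+] = sqrt(Ka x [C2H5NH3+]) = sqrt(1.56e-11 x 0.1889) = 1.72e-6 M.
pH = -log(1.72e-6) = 5.76.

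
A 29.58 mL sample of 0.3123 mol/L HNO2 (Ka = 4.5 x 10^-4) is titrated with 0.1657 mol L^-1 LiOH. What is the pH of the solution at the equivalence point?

n(HNO2) = 0.3123 x 0.02958 = 0.009238 mol; V(LiOH) at equivalence = 0.009238/0.1657 = 0.05575 L.
At equivalence all the acid is converted to NO2-; total volume = 0.02958 + 0.05575 = 0.08533 L, so [NO2-] = 0.009238/0.08533 = 0.1083 M.
Kb = Kw/Ka = 1.0e-14 / 4.5 x 10^-4 = 2.22e-11.
[OH^-] = sqrt(Kb x [NO2-]) = sqrt(2.22e-11 x 0.1083) = 1.55e-6 M.
pOH = 5.81, so pH = 14.00 - 5.81 = 8.19.

8.19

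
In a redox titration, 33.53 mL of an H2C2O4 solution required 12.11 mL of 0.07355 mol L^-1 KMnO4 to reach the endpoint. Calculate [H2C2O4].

0.0664 M

n(KMnO4) = 0.07355 x 0.01211 = 0.0008907 mol.
From the balanced equation, 2 mol KMnO4 reacts with 5 mol H2C2O4, so n(H2C2O4) = 0.0008907 x 5/2 = 0.002227 mol.
[H2C2O4] = 0.002227 / 0.03353 L = 0.0664 M.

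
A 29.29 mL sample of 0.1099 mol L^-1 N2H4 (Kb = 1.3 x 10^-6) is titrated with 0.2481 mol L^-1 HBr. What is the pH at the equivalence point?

n(N2H4) = 0.1099 x 0.02929 = 0.003219 mol; V(HBr) at equivalence = 0.003219/0.2481 = 0.01297 L.
At equivalence the base is fully converted to N2H5+; total volume = 0.04226 L, so [N2H5+] = 0.003219/0.04226 = 0.07616 M.
Ka(N2H5+) = Kw/Kb = 1.0e-14 / 1.3 x 10^-6 = 7.69e-9.
[H^+] = sqrt(Ka x [N2H5+]) = sqrt(7.69e-9 x 0.07616) = 2.42e-5 M.
pH = -log(2.42e-5) = 4.62.

4.62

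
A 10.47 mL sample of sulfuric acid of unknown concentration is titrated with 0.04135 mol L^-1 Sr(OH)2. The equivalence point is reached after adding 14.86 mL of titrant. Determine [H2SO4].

n(Sr(OH)2) delivered = 0.04135 x 0.01486 = 0.0006145 mol.
For a 1:1 reaction, n(H2SO4) = 0.0006145 mol.
[H2SO4] = 0.0006145 mol / 0.01047 L = 0.0587 M.

0.0587 M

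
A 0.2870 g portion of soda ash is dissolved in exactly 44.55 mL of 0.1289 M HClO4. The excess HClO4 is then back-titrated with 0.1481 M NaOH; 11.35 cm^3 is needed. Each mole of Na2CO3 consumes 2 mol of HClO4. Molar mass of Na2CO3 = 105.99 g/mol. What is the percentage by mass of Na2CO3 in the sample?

75.0%

Total n(HClO4) added = 0.1289 x 0.04455 = 0.005742 mol.
n(NaOH) used = 0.1481 x 0.01135 = 0.001681 mol, which equals the excess n(HClO4).
So n(HClO4) consumed by the sample = 0.005742 - 0.001681 = 0.004062 mol.
n(Na2CO3) = 0.004062 / 2 = 0.002031 mol.
mass Na2CO3 = 0.002031 x 105.99 = 0.2152 g, so %Na2CO3 = 0.2152/0.2870 x 100 = 75.0%.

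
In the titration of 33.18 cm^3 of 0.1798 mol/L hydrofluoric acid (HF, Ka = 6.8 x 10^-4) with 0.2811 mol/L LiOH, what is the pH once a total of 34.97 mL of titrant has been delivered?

n(acid) = 0.1798 x 0.03318 = 0.005966 mol; n(LiOH) added = 0.2811 x 0.03497 = 0.009830 mol.
Base is in excess by 0.009830 - 0.005966 = 0.003864 mol in a total volume of 0.06815 L.
[OH^-] = 0.003864/0.06815 = 0.05670 M, so pOH = 1.25 and pH = 14.00 - 1.25 = 12.75.

12.75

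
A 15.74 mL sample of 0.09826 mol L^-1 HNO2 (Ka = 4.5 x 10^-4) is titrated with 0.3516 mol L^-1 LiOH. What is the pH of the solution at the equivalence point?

8.12

n(HNO2) = 0.09826 x 0.01574 = 0.001547 mol; V(LiOH) at equivalence = 0.001547/0.3516 = 0.004399 L.
At equivalence all the acid is converted to NO2-; total volume = 0.01574 + 0.004399 = 0.02014 L, so [NO2-] = 0.001547/0.02014 = 0.07680 M.
Kb = Kw/Ka = 1.0e-14 / 4.5 x 10^-4 = 2.22e-11.
[OH^-] = sqrt(Kb x [NO2-]) = sqrt(2.22e-11 x 0.07680) = 1.31e-6 M.
pOH = 5.88, so pH = 14.00 - 5.88 = 8.12.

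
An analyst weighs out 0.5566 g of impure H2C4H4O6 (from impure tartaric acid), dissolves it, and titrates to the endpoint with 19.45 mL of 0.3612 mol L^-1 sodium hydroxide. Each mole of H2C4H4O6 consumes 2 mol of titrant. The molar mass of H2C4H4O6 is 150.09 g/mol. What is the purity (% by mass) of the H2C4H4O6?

94.7%

n(NaOH) = 0.3612 x 0.01945 = 0.007025 mol.
n(H2C4H4O6) = 0.007025 / 2 = 0.003513 mol.
mass of H2C4H4O6 = 0.003513 x 150.09 = 0.5272 g.
% purity = 0.5272 / 0.5566 x 100 = 94.7%.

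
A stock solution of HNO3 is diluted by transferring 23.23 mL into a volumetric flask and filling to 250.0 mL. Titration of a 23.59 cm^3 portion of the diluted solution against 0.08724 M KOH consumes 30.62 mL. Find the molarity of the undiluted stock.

1.22 M

n(KOH) = 0.08724 x 0.03062 = 0.002671 mol.
n(HNO3) in the aliquot = 0.002671 mol.
[diluted HNO3] = 0.002671 / 0.02359 = 0.1132 M.
Dilution factor = 250.0/23.23 = 10.76, so [stock] = 0.1132 x 10.76 = 1.22 M.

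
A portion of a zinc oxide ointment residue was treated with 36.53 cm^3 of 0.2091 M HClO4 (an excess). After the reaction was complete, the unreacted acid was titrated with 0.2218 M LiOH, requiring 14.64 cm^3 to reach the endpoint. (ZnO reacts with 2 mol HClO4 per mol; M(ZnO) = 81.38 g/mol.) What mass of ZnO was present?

0.179 g

Total n(HClO4) added = 0.2091 x 0.03653 = 0.007638 mol.
n(LiOH) used = 0.2218 x 0.01464 = 0.003247 mol, which equals the excess n(HClO4).
So n(HClO4) consumed by the sample = 0.007638 - 0.003247 = 0.004391 mol.
n(ZnO) = 0.004391 / 2 = 0.002196 mol.
mass = 0.002196 mol x 81.38 g/mol = 0.179 g.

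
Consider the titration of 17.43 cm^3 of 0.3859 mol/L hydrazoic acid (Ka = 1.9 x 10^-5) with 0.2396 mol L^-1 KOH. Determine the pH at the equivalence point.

n(HN3) = 0.3859 x 0.01743 = 0.006726 mol; V(KOH) at equivalence = 0.006726/0.2396 = 0.02807 L.
At equivalence all the acid is converted to N3-; total volume = 0.01743 + 0.02807 = 0.04550 L, so [N3-] = 0.006726/0.04550 = 0.1478 M.
Kb = Kw/Ka = 1.0e-14 / 1.9 x 10^-5 = 5.26e-10.
[OH^-] = sqrt(Kb x [N3-]) = sqrt(5.26e-10 x 0.1478) = 8.82e-6 M.
pOH = 5.05, so pH = 14.00 - 5.05 = 8.95.

8.95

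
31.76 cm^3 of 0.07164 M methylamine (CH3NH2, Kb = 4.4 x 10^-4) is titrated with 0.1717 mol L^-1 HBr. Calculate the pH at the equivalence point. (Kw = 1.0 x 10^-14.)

n(CH3NH2) = 0.07164 x 0.03176 = 0.002275 mol; V(HBr) at equivalence = 0.002275/0.1717 = 0.01325 L.
At equivalence the base is fully converted to CH3NH3+; total volume = 0.04501 L, so [CH3NH3+] = 0.002275/0.04501 = 0.05055 M.
Ka(CH3NH3+) = Kw/Kb = 1.0e-14 / 4.4 x 10^-4 = 2.27e-11.
[H^+] = sqrt(Ka x [CH3NH3+]) = sqrt(2.27e-11 x 0.05055) = 1.07e-6 M.
pH = -log(1.07e-6) = 5.97.

5.97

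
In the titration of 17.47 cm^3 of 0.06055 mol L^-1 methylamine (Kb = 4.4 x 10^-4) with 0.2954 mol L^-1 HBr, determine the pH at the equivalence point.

5.97

n(CH3NH2) = 0.06055 x 0.01747 = 0.001058 mol; V(HBr) at equivalence = 0.001058/0.2954 = 0.003581 L.
At equivalence the base is fully converted to CH3NH3+; total volume = 0.02105 L, so [CH3NH3+] = 0.001058/0.02105 = 0.05025 M.
Ka(CH3NH3+) = Kw/Kb = 1.0e-14 / 4.4 x 10^-4 = 2.27e-11.
[H^+] = sqrt(Ka x [CH3NH3+]) = sqrt(2.27e-11 x 0.05025) = 1.07e-6 M.
pH = -log(1.07e-6) = 5.97.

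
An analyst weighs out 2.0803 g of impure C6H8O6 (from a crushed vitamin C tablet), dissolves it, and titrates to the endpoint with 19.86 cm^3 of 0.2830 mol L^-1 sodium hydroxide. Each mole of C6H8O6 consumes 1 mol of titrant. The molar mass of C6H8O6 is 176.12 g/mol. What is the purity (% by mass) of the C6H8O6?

47.6%

n(NaOH) = 0.2830 x 0.01986 = 0.005620 mol.
n(C6H8O6) = 0.005620 / 1 = 0.005620 mol.
mass of C6H8O6 = 0.005620 x 176.12 = 0.9899 g.
% purity = 0.9899 / 2.0803 x 100 = 47.6%.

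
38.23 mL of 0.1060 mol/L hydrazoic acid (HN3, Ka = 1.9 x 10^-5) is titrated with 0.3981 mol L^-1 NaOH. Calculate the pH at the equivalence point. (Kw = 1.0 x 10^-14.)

n(HN3) = 0.1060 x 0.03823 = 0.004052 mol; V(NaOH) at equivalence = 0.004052/0.3981 = 0.01018 L.
At equivalence all the acid is converted to N3-; total volume = 0.03823 + 0.01018 = 0.04841 L, so [N3-] = 0.004052/0.04841 = 0.08371 M.
Kb = Kw/Ka = 1.0e-14 / 1.9 x 10^-5 = 5.26e-10.
[OH^-] = sqrt(Kb x [N3-]) = sqrt(5.26e-10 x 0.08371) = 6.64e-6 M.
pOH = 5.18, so pH = 14.00 - 5.18 = 8.82.

8.82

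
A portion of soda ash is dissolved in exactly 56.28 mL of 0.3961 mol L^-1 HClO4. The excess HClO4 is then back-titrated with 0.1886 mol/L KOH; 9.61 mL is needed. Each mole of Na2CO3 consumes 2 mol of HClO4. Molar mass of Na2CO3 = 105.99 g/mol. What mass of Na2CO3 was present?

Total n(HClO4) added = 0.3961 x 0.05628 = 0.02229 mol.
n(KOH) used = 0.1886 x 0.009610 = 0.001812 mol, which equals the excess n(HClO4).
So n(HClO4) consumed by the sample = 0.02229 - 0.001812 = 0.02048 mol.
n(Na2CO3) = 0.02048 / 2 = 0.01024 mol.
mass = 0.01024 mol x 105.99 g/mol = 1.09 g.

1.09 g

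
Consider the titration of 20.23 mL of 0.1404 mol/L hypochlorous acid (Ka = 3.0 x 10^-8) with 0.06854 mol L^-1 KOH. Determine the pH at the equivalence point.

10.09

n(HClO) = 0.1404 x 0.02023 = 0.002840 mol; V(KOH) at equivalence = 0.002840/0.06854 = 0.04144 L.
At equivalence all the acid is converted to ClO-; total volume = 0.02023 + 0.04144 = 0.06167 L, so [ClO-] = 0.002840/0.06167 = 0.04606 M.
Kb = Kw/Ka = 1.0e-14 / 3.0 x 10^-8 = 3.33e-7.
[OH^-] = sqrt(Kb x [ClO-]) = sqrt(3.33e-7 x 0.04606) = 0.000124 M.
pOH = 3.91, so pH = 14.00 - 3.91 = 10.09.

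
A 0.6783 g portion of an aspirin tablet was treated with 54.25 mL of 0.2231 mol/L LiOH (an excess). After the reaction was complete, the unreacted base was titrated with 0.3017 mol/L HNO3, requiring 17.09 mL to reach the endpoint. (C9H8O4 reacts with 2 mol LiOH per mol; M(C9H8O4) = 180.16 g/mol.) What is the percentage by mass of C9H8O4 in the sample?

Total n(LiOH) added = 0.2231 x 0.05425 = 0.01210 mol.
n(HNO3) used = 0.3017 x 0.01709 = 0.005156 mol, which equals the excess n(LiOH).
So n(LiOH) consumed by the sample = 0.01210 - 0.005156 = 0.006947 mol.
n(C9H8O4) = 0.006947 / 2 = 0.003474 mol.
mass C9H8O4 = 0.003474 x 180.16 = 0.6258 g, so %C9H8O4 = 0.6258/0.6783 x 100 = 92.3%.

92.3%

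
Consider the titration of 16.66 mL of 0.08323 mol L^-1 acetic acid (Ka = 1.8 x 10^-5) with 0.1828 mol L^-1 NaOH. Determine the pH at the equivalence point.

8.75

n(CH3COOH) = 0.08323 x 0.01666 = 0.001387 mol; V(NaOH) at equivalence = 0.001387/0.1828 = 0.007585 L.
At equivalence all the acid is converted to CH3COO-; total volume = 0.01666 + 0.007585 = 0.02425 L, so [CH3COO-] = 0.001387/0.02425 = 0.05719 M.
Kb = Kw/Ka = 1.0e-14 / 1.8 x 10^-5 = 5.56e-10.
[OH^-] = sqrt(Kb x [CH3COO-]) = sqrt(5.56e-10 x 0.05719) = 5.64e-6 M.
pOH = 5.25, so pH = 14.00 - 5.25 = 8.75.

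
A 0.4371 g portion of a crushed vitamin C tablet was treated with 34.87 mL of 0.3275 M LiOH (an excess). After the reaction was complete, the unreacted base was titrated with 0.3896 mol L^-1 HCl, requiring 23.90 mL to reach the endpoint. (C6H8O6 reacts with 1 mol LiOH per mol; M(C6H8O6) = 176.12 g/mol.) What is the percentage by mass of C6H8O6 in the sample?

85.0%

Total n(LiOH) added = 0.3275 x 0.03487 = 0.01142 mol.
n(HCl) used = 0.3896 x 0.02390 = 0.009311 mol, which equals the excess n(LiOH).
So n(LiOH) consumed by the sample = 0.01142 - 0.009311 = 0.002108 mol.
n(C6H8O6) = 0.002108 / 1 = 0.002108 mol.
mass C6H8O6 = 0.002108 x 176.12 = 0.3713 g, so %C6H8O6 = 0.3713/0.4371 x 100 = 85.0%.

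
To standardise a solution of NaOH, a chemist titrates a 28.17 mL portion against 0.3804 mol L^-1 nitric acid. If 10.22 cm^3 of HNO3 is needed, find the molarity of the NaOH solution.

n(HNO3) delivered = 0.3804 x 0.01022 = 0.003888 mol.
For a 1:1 reaction, n(NaOH) = 0.003888 mol.
[NaOH] = 0.003888 mol / 0.02817 L = 0.138 M.

0.138 M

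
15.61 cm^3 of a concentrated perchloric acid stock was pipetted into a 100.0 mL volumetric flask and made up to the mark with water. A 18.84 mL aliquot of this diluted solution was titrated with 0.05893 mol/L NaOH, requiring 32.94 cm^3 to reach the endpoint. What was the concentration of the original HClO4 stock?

n(NaOH) = 0.05893 x 0.03294 = 0.001941 mol.
n(HClO4) in the aliquot = 0.001941 mol.
[diluted HClO4] = 0.001941 / 0.01884 = 0.1030 M.
Dilution factor = 100.0/15.61 = 6.406, so [stock] = 0.1030 x 6.406 = 0.660 M.

0.660 M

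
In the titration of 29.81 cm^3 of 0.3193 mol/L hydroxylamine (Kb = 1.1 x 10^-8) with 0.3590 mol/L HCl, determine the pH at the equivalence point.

3.41

n(NH2OH) = 0.3193 x 0.02981 = 0.009518 mol; V(HCl) at equivalence = 0.009518/0.3590 = 0.02651 L.
At equivalence the base is fully converted to NH3OH+; total volume = 0.05632 L, so [NH3OH+] = 0.009518/0.05632 = 0.1690 M.
Ka(NH3OH+) = Kw/Kb = 1.0e-14 / 1.1 x 10^-8 = 9.09e-7.
[H^+] = sqrt(Ka x [NH3OH+]) = sqrt(9.09e-7 x 0.1690) = 0.000392 M.
pH = -log(0.000392) = 3.41.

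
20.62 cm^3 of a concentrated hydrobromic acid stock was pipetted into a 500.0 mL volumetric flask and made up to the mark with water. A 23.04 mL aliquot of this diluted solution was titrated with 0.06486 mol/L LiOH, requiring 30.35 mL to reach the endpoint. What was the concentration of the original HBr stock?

n(LiOH) = 0.06486 x 0.03035 = 0.001969 mol.
n(HBr) in the aliquot = 0.001969 mol.
[diluted HBr] = 0.001969 / 0.02304 = 0.08544 M.
Dilution factor = 500.0/20.62 = 24.25, so [stock] = 0.08544 x 24.25 = 2.07 M.

2.07 M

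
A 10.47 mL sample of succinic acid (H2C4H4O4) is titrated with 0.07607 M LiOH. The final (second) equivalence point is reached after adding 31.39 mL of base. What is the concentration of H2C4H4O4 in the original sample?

0.114 M

n(LiOH) = 0.07607 x 0.03139 = 0.002388 mol.
At the final (second) equivalence point, 2 mol OH^- react per mol H2C4H4O4, so n(H2C4H4O4) = 0.002388 / 2 = 0.001194 mol.
[H2C4H4O4] = 0.001194 / 0.01047 L = 0.114 M.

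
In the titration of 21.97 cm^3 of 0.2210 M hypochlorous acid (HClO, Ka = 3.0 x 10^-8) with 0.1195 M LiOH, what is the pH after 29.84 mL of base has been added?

Initial n(HClO) = 0.2210 x 0.02197 = 0.004855 mol.
n(LiOH) added = 0.1195 x 0.02984 = 0.003566 mol, converting that many moles of HClO to ClO-.
Remaining n(HClO) = 0.001289 mol; n(ClO-) = 0.003566 mol.
By Henderson-Hasselbalch, pH = pKa + log([A^-]/[HA]) = 7.52 + log(0.003566/0.001289) = 7.52 + (+0.44) = 7.96.

7.96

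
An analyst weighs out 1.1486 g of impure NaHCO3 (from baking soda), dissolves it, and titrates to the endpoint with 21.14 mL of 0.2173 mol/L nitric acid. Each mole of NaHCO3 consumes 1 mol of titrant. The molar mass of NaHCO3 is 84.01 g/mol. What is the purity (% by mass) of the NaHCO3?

n(HNO3) = 0.2173 x 0.02114 = 0.004594 mol.
n(NaHCO3) = 0.004594 / 1 = 0.004594 mol.
mass of NaHCO3 = 0.004594 x 84.01 = 0.3859 g.
% purity = 0.3859 / 1.1486 x 100 = 33.6%.

33.6%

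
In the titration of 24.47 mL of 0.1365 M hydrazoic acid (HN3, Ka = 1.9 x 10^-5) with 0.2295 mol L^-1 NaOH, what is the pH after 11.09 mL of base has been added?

Initial n(HN3) = 0.1365 x 0.02447 = 0.003340 mol.
n(NaOH) added = 0.2295 x 0.01109 = 0.002545 mol, converting that many moles of HN3 to N3-.
Remaining n(HN3) = 0.0007950 mol; n(N3-) = 0.002545 mol.
By Henderson-Hasselbalch, pH = pKa + log([A^-]/[HA]) = 4.72 + log(0.002545/0.0007950) = 4.72 + (+0.51) = 5.23.

5.23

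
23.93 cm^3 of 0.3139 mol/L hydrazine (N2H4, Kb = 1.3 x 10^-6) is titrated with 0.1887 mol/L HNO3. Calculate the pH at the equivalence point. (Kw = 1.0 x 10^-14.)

4.52

n(N2H4) = 0.3139 x 0.02393 = 0.007512 mol; V(HNO3) at equivalence = 0.007512/0.1887 = 0.03981 L.
At equivalence the base is fully converted to N2H5+; total volume = 0.06374 L, so [N2H5+] = 0.007512/0.06374 = 0.1179 M.
Ka(N2H5+) = Kw/Kb = 1.0e-14 / 1.3 x 10^-6 = 7.69e-9.
[H^+] = sqrt(Ka x [N2H5+]) = sqrt(7.69e-9 x 0.1179) = 3.01e-5 M.
pH = -log(3.01e-5) = 4.52.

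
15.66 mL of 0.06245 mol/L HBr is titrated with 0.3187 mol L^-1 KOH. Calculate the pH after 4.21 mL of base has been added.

n(acid) = 0.06245 x 0.01566 = 0.0009780 mol; n(KOH) added = 0.3187 x 0.004210 = 0.001342 mol.
Base is in excess by 0.001342 - 0.0009780 = 0.0003638 mol in a total volume of 0.01987 L.
[OH^-] = 0.0003638/0.01987 = 0.01831 M, so pOH = 1.74 and pH = 14.00 - 1.74 = 12.26.

12.26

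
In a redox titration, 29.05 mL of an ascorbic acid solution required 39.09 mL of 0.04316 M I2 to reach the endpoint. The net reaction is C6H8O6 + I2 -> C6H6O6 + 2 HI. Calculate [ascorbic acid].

n(I2) = 0.04316 x 0.03909 = 0.001687 mol.
From the balanced equation, 1 mol I2 reacts with 1 mol ascorbic acid, so n(ascorbic acid) = 0.001687 x 1/1 = 0.001687 mol.
[ascorbic acid] = 0.001687 / 0.02905 L = 0.0581 M.

0.0581 M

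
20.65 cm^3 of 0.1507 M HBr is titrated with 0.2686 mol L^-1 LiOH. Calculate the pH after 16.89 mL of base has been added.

n(acid) = 0.1507 x 0.02065 = 0.003112 mol; n(LiOH) added = 0.2686 x 0.01689 = 0.004537 mol.
Base is in excess by 0.004537 - 0.003112 = 0.001425 mol in a total volume of 0.03754 L.
[OH^-] = 0.001425/0.03754 = 0.03795 M, so pOH = 1.42 and pH = 14.00 - 1.42 = 12.58.

12.58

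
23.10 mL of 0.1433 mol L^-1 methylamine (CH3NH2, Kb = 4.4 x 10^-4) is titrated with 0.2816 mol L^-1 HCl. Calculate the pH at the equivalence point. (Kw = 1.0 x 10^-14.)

n(CH3NH2) = 0.1433 x 0.02310 = 0.003310 mol; V(HCl) at equivalence = 0.003310/0.2816 = 0.01176 L.
At equivalence the base is fully converted to CH3NH3+; total volume = 0.03486 L, so [CH3NH3+] = 0.003310/0.03486 = 0.09497 M.
Ka(CH3NH3+) = Kw/Kb = 1.0e-14 / 4.4 x 10^-4 = 2.27e-11.
[H^+] = sqrt(Ka x [CH3NH3+]) = sqrt(2.27e-11 x 0.09497) = 1.47e-6 M.
pH = -log(1.47e-6) = 5.83.

5.83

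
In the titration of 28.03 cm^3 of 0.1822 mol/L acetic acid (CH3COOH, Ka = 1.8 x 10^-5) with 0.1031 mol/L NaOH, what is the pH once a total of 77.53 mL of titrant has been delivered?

12.44

n(acid) = 0.1822 x 0.02803 = 0.005107 mol; n(NaOH) added = 0.1031 x 0.07753 = 0.007993 mol.
Base is in excess by 0.007993 - 0.005107 = 0.002886 mol in a total volume of 0.1056 L.
[OH^-] = 0.002886/0.1056 = 0.02734 M, so pOH = 1.56 and pH = 14.00 - 1.56 = 12.44.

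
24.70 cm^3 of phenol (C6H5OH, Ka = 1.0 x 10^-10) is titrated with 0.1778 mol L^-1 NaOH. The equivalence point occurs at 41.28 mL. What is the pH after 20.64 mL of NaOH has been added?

10.00

20.64 mL is exactly half the equivalence volume (41.28/2), i.e. the half-equivalence point.
There, n(HA) = n(A^-), so pH = pKa = -log(1.0 x 10^-10) = 10.00.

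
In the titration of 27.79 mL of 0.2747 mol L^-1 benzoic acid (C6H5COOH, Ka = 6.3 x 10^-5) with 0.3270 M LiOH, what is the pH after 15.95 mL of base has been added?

4.53

Initial n(C6H5COOH) = 0.2747 x 0.02779 = 0.007634 mol.
n(LiOH) added = 0.3270 x 0.01595 = 0.005216 mol, converting that many moles of C6H5COOH to C6H5COO-.
Remaining n(C6H5COOH) = 0.002418 mol; n(C6H5COO-) = 0.005216 mol.
By Henderson-Hasselbalch, pH = pKa + log([A^-]/[HA]) = 4.20 + log(0.005216/0.002418) = 4.20 + (+0.33) = 4.53.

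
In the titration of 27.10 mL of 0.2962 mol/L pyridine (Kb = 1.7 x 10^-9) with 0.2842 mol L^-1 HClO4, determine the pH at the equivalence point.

n(C5H5N) = 0.2962 x 0.02710 = 0.008027 mol; V(HClO4) at equivalence = 0.008027/0.2842 = 0.02824 L.
At equivalence the base is fully converted to C5H5NH+; total volume = 0.05534 L, so [C5H5NH+] = 0.008027/0.05534 = 0.1450 M.
Ka(C5H5NH+) = Kw/Kb = 1.0e-14 / 1.7 x 10^-9 = 5.88e-6.
[H^+] = sqrt(Ka x [C5H5NH+]) = sqrt(5.88e-6 x 0.1450) = 0.000924 M.
pH = -log(0.000924) = 3.03.

3.03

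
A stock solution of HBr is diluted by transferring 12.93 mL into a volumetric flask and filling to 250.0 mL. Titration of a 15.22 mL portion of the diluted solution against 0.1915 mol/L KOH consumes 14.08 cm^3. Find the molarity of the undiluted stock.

3.43 M

n(KOH) = 0.1915 x 0.01408 = 0.002696 mol.
n(HBr) in the aliquot = 0.002696 mol.
[diluted HBr] = 0.002696 / 0.01522 = 0.1772 M.
Dilution factor = 250.0/12.93 = 19.33, so [stock] = 0.1772 x 19.33 = 3.43 M.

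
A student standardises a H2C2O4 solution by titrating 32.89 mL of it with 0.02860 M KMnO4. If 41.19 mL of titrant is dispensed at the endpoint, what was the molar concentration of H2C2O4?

n(KMnO4) = 0.02860 x 0.04119 = 0.001178 mol.
From the balanced equation, 2 mol KMnO4 reacts with 5 mol H2C2O4, so n(H2C2O4) = 0.001178 x 5/2 = 0.002945 mol.
[H2C2O4] = 0.002945 / 0.03289 L = 0.0895 M.

0.0895 M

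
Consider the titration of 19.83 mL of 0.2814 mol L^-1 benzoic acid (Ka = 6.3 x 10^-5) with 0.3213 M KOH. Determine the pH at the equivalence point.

8.69

n(C6H5COOH) = 0.2814 x 0.01983 = 0.005580 mol; V(KOH) at equivalence = 0.005580/0.3213 = 0.01737 L.
At equivalence all the acid is converted to C6H5COO-; total volume = 0.01983 + 0.01737 = 0.03720 L, so [C6H5COO-] = 0.005580/0.03720 = 0.1500 M.
Kb = Kw/Ka = 1.0e-14 / 6.3 x 10^-5 = 1.59e-10.
[OH^-] = sqrt(Kb x [C6H5COO-]) = sqrt(1.59e-10 x 0.1500) = 4.88e-6 M.
pOH = 5.31, so pH = 14.00 - 5.31 = 8.69.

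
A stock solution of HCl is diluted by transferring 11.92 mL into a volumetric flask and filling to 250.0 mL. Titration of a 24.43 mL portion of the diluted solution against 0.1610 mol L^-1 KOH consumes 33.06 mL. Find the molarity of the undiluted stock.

n(KOH) = 0.1610 x 0.03306 = 0.005323 mol.
n(HCl) in the aliquot = 0.005323 mol.
[diluted HCl] = 0.005323 / 0.02443 = 0.2179 M.
Dilution factor = 250.0/11.92 = 20.97, so [stock] = 0.2179 x 20.97 = 4.57 M.

4.57 M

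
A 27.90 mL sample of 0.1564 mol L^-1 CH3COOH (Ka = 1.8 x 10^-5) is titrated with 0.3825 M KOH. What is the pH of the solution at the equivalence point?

n(CH3COOH) = 0.1564 x 0.02790 = 0.004364 mol; V(KOH) at equivalence = 0.004364/0.3825 = 0.01141 L.
At equivalence all the acid is converted to CH3COO-; total volume = 0.02790 + 0.01141 = 0.03931 L, so [CH3COO-] = 0.004364/0.03931 = 0.1110 M.
Kb = Kw/Ka = 1.0e-14 / 1.8 x 10^-5 = 5.56e-10.
[OH^-] = sqrt(Kb x [CH3COO-]) = sqrt(5.56e-10 x 0.1110) = 7.85e-6 M.
pOH = 5.10, so pH = 14.00 - 5.10 = 8.90.

8.90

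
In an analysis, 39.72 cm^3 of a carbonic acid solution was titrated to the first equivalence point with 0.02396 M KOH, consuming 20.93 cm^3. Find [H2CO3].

n(KOH) = 0.02396 x 0.02093 = 0.0005015 mol.
At the first equivalence point, 1 mol OH^- react per mol H2CO3, so n(H2CO3) = 0.0005015 / 1 = 0.0005015 mol.
[H2CO3] = 0.0005015 / 0.03972 L = 0.0126 M.

0.0126 M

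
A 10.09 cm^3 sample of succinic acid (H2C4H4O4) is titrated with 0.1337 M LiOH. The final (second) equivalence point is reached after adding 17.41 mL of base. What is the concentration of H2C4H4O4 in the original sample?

n(LiOH) = 0.1337 x 0.01741 = 0.002328 mol.
At the final (second) equivalence point, 2 mol OH^- react per mol H2C4H4O4, so n(H2C4H4O4) = 0.002328 / 2 = 0.001164 mol.
[H2C4H4O4] = 0.001164 / 0.01009 L = 0.115 M.

0.115 M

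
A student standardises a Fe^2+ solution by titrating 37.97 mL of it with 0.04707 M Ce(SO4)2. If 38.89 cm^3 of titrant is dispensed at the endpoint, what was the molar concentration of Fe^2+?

0.0482 M

n(Ce(SO4)2) = 0.04707 x 0.03889 = 0.001831 mol.
From the balanced equation, 1 mol Ce(SO4)2 reacts with 1 mol Fe^2+, so n(Fe^2+) = 0.001831 x 1/1 = 0.001831 mol.
[Fe^2+] = 0.001831 / 0.03797 L = 0.0482 M.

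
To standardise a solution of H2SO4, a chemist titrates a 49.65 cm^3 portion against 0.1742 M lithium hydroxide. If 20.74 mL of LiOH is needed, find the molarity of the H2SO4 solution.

n(LiOH) delivered = 0.1742 x 0.02074 = 0.003613 mol.
The reaction is 1 H2SO4 + 2 LiOH, so n(H2SO4) = 0.003613 x 1/2 = 0.001806 mol.
[H2SO4] = 0.001806 mol / 0.04965 L = 0.0364 M.

0.0364 M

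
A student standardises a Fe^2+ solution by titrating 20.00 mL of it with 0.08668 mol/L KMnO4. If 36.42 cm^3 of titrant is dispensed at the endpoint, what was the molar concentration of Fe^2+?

0.789 M

n(KMnO4) = 0.08668 x 0.03642 = 0.003157 mol.
From the balanced equation, 1 mol KMnO4 reacts with 5 mol Fe^2+, so n(Fe^2+) = 0.003157 x 5/1 = 0.01578 mol.
[Fe^2+] = 0.01578 / 0.02000 L = 0.789 M.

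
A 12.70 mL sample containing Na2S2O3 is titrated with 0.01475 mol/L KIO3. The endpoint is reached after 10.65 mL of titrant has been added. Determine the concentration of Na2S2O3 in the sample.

0.0742 M

n(KIO3) = 0.01475 x 0.01065 = 0.0001571 mol.
From the balanced equation, 1 mol KIO3 reacts with 6 mol Na2S2O3, so n(Na2S2O3) = 0.0001571 x 6/1 = 0.0009425 mol.
[Na2S2O3] = 0.0009425 / 0.01270 L = 0.0742 M.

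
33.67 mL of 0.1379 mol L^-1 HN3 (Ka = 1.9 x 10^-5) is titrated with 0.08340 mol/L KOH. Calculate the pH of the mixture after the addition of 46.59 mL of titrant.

Initial n(HN3) = 0.1379 x 0.03367 = 0.004643 mol.
n(KOH) added = 0.08340 x 0.04659 = 0.003886 mol, converting that many moles of HN3 to N3-.
Remaining n(HN3) = 0.0007575 mol; n(N3-) = 0.003886 mol.
By Henderson-Hasselbalch, pH = pKa + log([A^-]/[HA]) = 4.72 + log(0.003886/0.0007575) = 4.72 + (+0.71) = 5.43.

5.43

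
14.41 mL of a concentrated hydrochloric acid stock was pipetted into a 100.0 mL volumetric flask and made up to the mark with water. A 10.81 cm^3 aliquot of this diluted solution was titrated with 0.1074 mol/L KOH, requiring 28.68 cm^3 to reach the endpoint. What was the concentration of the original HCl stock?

n(KOH) = 0.1074 x 0.02868 = 0.003080 mol.
n(HCl) in the aliquot = 0.003080 mol.
[diluted HCl] = 0.003080 / 0.01081 = 0.2849 M.
Dilution factor = 100.0/14.41 = 6.940, so [stock] = 0.2849 x 6.940 = 1.98 M.

1.98 M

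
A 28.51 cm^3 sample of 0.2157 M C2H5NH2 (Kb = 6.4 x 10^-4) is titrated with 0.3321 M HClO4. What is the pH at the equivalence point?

n(C2H5NH2) = 0.2157 x 0.02851 = 0.006150 mol; V(HClO4) at equivalence = 0.006150/0.3321 = 0.01852 L.
At equivalence the base is fully converted to C2H5NH3+; total volume = 0.04703 L, so [C2H5NH3+] = 0.006150/0.04703 = 0.1308 M.
Ka(C2H5NH3+) = Kw/Kb = 1.0e-14 / 6.4 x 10^-4 = 1.56e-11.
[H^+] = sqrt(Ka x [C2H5NH3+]) = sqrt(1.56e-11 x 0.1308) = 1.43e-6 M.
pH = -log(1.43e-6) = 5.84.

5.84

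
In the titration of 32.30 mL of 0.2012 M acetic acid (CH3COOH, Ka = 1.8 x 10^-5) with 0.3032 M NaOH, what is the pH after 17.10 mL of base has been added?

Initial n(CH3COOH) = 0.2012 x 0.03230 = 0.006499 mol.
n(NaOH) added = 0.3032 x 0.01710 = 0.005185 mol, converting that many moles of CH3COOH to CH3COO-.
Remaining n(CH3COOH) = 0.001314 mol; n(CH3COO-) = 0.005185 mol.
By Henderson-Hasselbalch, pH = pKa + log([A^-]/[HA]) = 4.74 + log(0.005185/0.001314) = 4.74 + (+0.60) = 5.34.

5.34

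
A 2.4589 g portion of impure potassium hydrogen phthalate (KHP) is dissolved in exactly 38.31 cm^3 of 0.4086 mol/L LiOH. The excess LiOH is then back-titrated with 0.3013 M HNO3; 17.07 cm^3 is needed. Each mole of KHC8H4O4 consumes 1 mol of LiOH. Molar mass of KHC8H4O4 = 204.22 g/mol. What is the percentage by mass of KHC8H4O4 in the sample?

87.3%

Total n(LiOH) added = 0.4086 x 0.03831 = 0.01565 mol.
n(HNO3) used = 0.3013 x 0.01707 = 0.005143 mol, which equals the excess n(LiOH).
So n(LiOH) consumed by the sample = 0.01565 - 0.005143 = 0.01051 mol.
n(KHC8H4O4) = 0.01051 / 1 = 0.01051 mol.
mass KHC8H4O4 = 0.01051 x 204.22 = 2.146 g, so %KHC8H4O4 = 2.146/2.4589 x 100 = 87.3%.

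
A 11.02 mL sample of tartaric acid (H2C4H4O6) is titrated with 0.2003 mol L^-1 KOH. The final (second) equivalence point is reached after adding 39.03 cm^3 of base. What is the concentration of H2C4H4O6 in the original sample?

0.355 M

n(KOH) = 0.2003 x 0.03903 = 0.007818 mol.
At the final (second) equivalence point, 2 mol OH^- react per mol H2C4H4O6, so n(H2C4H4O6) = 0.007818 / 2 = 0.003909 mol.
[H2C4H4O6] = 0.003909 / 0.01102 L = 0.355 M.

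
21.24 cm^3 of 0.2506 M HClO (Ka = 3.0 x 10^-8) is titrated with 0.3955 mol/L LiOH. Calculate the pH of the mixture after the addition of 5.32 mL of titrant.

Initial n(HClO) = 0.2506 x 0.02124 = 0.005323 mol.
n(LiOH) added = 0.3955 x 0.005320 = 0.002104 mol, converting that many moles of HClO to ClO-.
Remaining n(HClO) = 0.003219 mol; n(ClO-) = 0.002104 mol.
By Henderson-Hasselbalch, pH = pKa + log([A^-]/[HA]) = 7.52 + log(0.002104/0.003219) = 7.52 + (-0.18) = 7.34.

7.34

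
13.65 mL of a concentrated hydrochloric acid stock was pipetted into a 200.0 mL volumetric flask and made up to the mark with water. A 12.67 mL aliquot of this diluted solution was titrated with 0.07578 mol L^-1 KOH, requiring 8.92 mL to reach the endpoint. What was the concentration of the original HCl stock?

0.782 M

n(KOH) = 0.07578 x 0.008920 = 0.0006760 mol.
n(HCl) in the aliquot = 0.0006760 mol.
[diluted HCl] = 0.0006760 / 0.01267 = 0.05335 M.
Dilution factor = 200.0/13.65 = 14.65, so [stock] = 0.05335 x 14.65 = 0.782 M.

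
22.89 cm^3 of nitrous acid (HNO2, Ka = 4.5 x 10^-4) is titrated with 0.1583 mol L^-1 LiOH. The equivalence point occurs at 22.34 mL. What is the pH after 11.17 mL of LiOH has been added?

3.35

11.17 mL is exactly half the equivalence volume (22.34/2), i.e. the half-equivalence point.
There, n(HA) = n(A^-), so pH = pKa = -log(4.5 x 10^-4) = 3.35.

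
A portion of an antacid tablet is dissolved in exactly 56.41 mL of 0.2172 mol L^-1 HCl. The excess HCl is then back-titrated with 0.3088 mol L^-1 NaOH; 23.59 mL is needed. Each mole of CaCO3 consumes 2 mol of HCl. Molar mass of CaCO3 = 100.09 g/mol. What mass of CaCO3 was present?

0.249 g

Total n(HCl) added = 0.2172 x 0.05641 = 0.01225 mol.
n(NaOH) used = 0.3088 x 0.02359 = 0.007285 mol, which equals the excess n(HCl).
So n(HCl) consumed by the sample = 0.01225 - 0.007285 = 0.004968 mol.
n(CaCO3) = 0.004968 / 2 = 0.002484 mol.
mass = 0.002484 mol x 100.09 g/mol = 0.249 g.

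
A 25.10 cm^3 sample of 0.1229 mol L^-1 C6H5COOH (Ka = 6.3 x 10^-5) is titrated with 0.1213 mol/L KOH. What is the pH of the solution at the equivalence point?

8.49

n(C6H5COOH) = 0.1229 x 0.02510 = 0.003085 mol; V(KOH) at equivalence = 0.003085/0.1213 = 0.02543 L.
At equivalence all the acid is converted to C6H5COO-; total volume = 0.02510 + 0.02543 = 0.05053 L, so [C6H5COO-] = 0.003085/0.05053 = 0.06105 M.
Kb = Kw/Ka = 1.0e-14 / 6.3 x 10^-5 = 1.59e-10.
[OH^-] = sqrt(Kb x [C6H5COO-]) = sqrt(1.59e-10 x 0.06105) = 3.11e-6 M.
pOH = 5.51, so pH = 14.00 - 5.51 = 8.49.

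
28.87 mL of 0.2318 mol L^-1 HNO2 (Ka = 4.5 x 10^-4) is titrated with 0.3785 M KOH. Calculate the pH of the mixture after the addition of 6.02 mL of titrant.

3.06

Initial n(HNO2) = 0.2318 x 0.02887 = 0.006692 mol.
n(KOH) added = 0.3785 x 0.006020 = 0.002279 mol, converting that many moles of HNO2 to NO2-.
Remaining n(HNO2) = 0.004413 mol; n(NO2-) = 0.002279 mol.
By Henderson-Hasselbalch, pH = pKa + log([A^-]/[HA]) = 3.35 + log(0.002279/0.004413) = 3.35 + (-0.29) = 3.06.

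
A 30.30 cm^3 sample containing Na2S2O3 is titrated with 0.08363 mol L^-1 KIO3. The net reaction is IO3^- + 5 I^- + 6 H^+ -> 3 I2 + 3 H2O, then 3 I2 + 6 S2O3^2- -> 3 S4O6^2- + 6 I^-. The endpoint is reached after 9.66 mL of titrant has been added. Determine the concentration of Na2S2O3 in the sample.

0.160 M

n(KIO3) = 0.08363 x 0.009660 = 0.0008079 mol.
From the balanced equation, 1 mol KIO3 reacts with 6 mol Na2S2O3, so n(Na2S2O3) = 0.0008079 x 6/1 = 0.004847 mol.
[Na2S2O3] = 0.004847 / 0.03030 L = 0.160 M.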